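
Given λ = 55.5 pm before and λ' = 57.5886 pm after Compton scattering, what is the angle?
82.00°

First find the wavelength shift:
Δλ = λ' - λ = 57.5886 - 55.5 = 2.0886 pm

Using Δλ = λ_C(1 - cos θ), with λ_C = h/(m_e·c) ≈ 2.42631024 pm:
cos θ = 1 - Δλ/λ_C
cos θ = 1 - 2.0886/2.42631024
cos θ = 0.139187

θ = arccos(0.139187)
θ = 82.00°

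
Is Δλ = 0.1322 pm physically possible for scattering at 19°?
Yes, consistent

Calculate the expected shift for θ = 19°:

Δλ_expected = λ_C(1 - cos(19°))
Δλ_expected = 2.4263 × (1 - cos(19°))
Δλ_expected = 2.4263 × 0.0545
Δλ_expected = 0.1322 pm

Given shift: 0.1322 pm
Expected shift: 0.1322 pm
Difference: 0.0000 pm

The values match. This is consistent with Compton scattering at the stated angle.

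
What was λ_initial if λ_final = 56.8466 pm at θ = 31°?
56.5000 pm

From λ' = λ + Δλ, we have λ = λ' - Δλ

First calculate the Compton shift:
Δλ = λ_C(1 - cos θ)
Δλ = 2.4263 × (1 - cos(31°))
Δλ = 2.4263 × 0.1428
Δλ = 0.3466 pm

Initial wavelength:
λ = λ' - Δλ
λ = 56.8466 - 0.3466
λ = 56.5000 pm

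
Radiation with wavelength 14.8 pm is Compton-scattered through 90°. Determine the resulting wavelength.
17.2263 pm

Using the Compton scattering formula:
λ' = λ + Δλ = λ + λ_C(1 - cos θ)

Given:
- Initial wavelength λ = 14.8 pm
- Scattering angle θ = 90°
- Compton wavelength λ_C ≈ 2.4263 pm

Calculate the shift:
Δλ = 2.4263 × (1 - cos(90°))
Δλ = 2.4263 × 1.0000
Δλ = 2.4263 pm

Final wavelength:
λ' = 14.8 + 2.4263 = 17.2263 pm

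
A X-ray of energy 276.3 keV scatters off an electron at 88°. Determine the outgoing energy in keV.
181.5571 keV

First convert energy to wavelength:
λ = hc/E, with hc ≈ 1239.842 keV·pm (i.e. 1239.842 eV·nm)

For E = 276.3 keV = 276300 eV:
λ = 1239.842 keV·pm / 276.3 keV
λ = 4.4873 pm

Calculate the Compton shift:
Δλ = λ_C(1 - cos(88°)) = 2.4263 × 0.9651
Δλ = 2.3416 pm

Final wavelength:
λ' = 4.4873 + 2.3416 = 6.8289 pm

Final energy:
E' = hc/λ' = 1239.842 / 6.8289 = 181.5571 keV

(Intermediate values are shown rounded; full precision is carried through to the final answer.)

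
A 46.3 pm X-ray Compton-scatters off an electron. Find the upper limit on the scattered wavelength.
51.1526 pm (at θ = 180°)

The Compton shift is Δλ = λ_C(1 − cos θ).

Since cos θ ranges from −1 to 1, the factor (1 − cos θ) ranges from 0 to 2; the maximum shift occurs at θ = 180° (backscattering):
Δλ_max = 2λ_C = 2 × 2.4263 pm = 4.8526 pm

Maximum scattered wavelength:
λ'_max = λ₀ + Δλ_max = 46.3 + 4.8526 = 51.1526 pm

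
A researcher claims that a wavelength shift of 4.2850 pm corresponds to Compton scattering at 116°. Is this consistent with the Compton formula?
No, inconsistent

Calculate the expected shift for θ = 116°:

Δλ_expected = λ_C(1 - cos(116°))
Δλ_expected = 2.4263 × (1 - cos(116°))
Δλ_expected = 2.4263 × 1.4384
Δλ_expected = 3.4899 pm

Given shift: 4.2850 pm
Expected shift: 3.4899 pm
Difference: 0.7950 pm

The values do not match. The given shift corresponds to θ ≈ 140.0°, not 116°.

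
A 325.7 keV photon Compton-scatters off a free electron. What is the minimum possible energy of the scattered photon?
143.1801 keV (at θ = 180°)

The scattered photon has minimum energy when its wavelength is maximum, i.e., when the Compton shift Δλ = λ_C(1 − cos θ) is maximum. This occurs at θ = 180° (backscattering), giving Δλ_max = 2λ_C = 4.8526 pm.

Initial wavelength: λ₀ = hc/E₀ = 3.8067 pm
Maximum final wavelength: λ'_max = λ₀ + 2λ_C = 3.8067 + 4.8526 = 8.6593 pm
Minimum final energy: E'_min = hc/λ'_max = 143.1801 keV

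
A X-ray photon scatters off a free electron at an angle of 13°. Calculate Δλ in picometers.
0.0622 pm

Using the Compton scattering formula:
Δλ = λ_C(1 - cos θ)

where λ_C = h/(m_e·c) ≈ 2.4263 pm is the Compton wavelength of an electron.

For θ = 13°:
cos(13°) = 0.9744
1 - cos(13°) = 0.0256

Δλ = 2.4263 × 0.0256
Δλ = 0.0622 pm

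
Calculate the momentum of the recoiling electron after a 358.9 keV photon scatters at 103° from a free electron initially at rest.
2.3731e-22 kg·m/s

The electron is initially at rest, so by conservation of momentum:
p⃗_e = p⃗₀ − p⃗'  (incident photon momentum minus scattered photon momentum)

Photon momentum magnitudes (p = h/λ = E/c):
λ₀ = hc/E₀ = 3.4546 pm → p₀ = h/λ₀ = 1.9181e-22 kg·m/s
Δλ = λ_C(1 − cos 103°) = 2.9721 pm
λ' = 6.4267 pm → p' = h/λ' = 1.0310e-22 kg·m/s

The scattered photon makes angle θ = 103° with the incident direction, so by the law of cosines:
|p⃗_e|² = p₀² + p'² − 2p₀p'cos θ
|p⃗_e|² = (1.9181e-22)² + (1.0310e-22)² − 2·1.9181e-22·1.0310e-22·cos(103°)
|p⃗_e| = 2.3731e-22 kg·m/s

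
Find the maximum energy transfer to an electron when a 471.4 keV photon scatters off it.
305.7066 keV

Maximum energy transfer occurs at θ = 180° (backscattering).

Initial photon: E₀ = 471.4 keV → λ₀ = 2.6301 pm

Maximum Compton shift (at 180°):
Δλ_max = 2λ_C = 2 × 2.4263 = 4.8526 pm

Final wavelength:
λ' = 2.6301 + 4.8526 = 7.4827 pm

Minimum photon energy (maximum energy to electron):
E'_min = hc/λ' = 165.6934 keV

Maximum electron kinetic energy:
K_max = E₀ - E'_min = 471.4000 - 165.6934 = 305.7066 keV

(Intermediate values are shown rounded; full precision is carried through to the final answer.)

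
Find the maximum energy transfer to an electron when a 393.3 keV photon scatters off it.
238.4171 keV

Maximum energy transfer occurs at θ = 180° (backscattering).

Initial photon: E₀ = 393.3 keV → λ₀ = 3.1524 pm

Maximum Compton shift (at 180°):
Δλ_max = 2λ_C = 2 × 2.4263 = 4.8526 pm

Final wavelength:
λ' = 3.1524 + 4.8526 = 8.0050 pm

Minimum photon energy (maximum energy to electron):
E'_min = hc/λ' = 154.8829 keV

Maximum electron kinetic energy:
K_max = E₀ - E'_min = 393.3000 - 154.8829 = 238.4171 keV

(Intermediate values are shown rounded; full precision is carried through to the final answer.)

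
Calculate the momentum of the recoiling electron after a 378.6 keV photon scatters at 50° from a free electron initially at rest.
1.5786e-22 kg·m/s

The electron is initially at rest, so by conservation of momentum:
p⃗_e = p⃗₀ − p⃗'  (incident photon momentum minus scattered photon momentum)

Photon momentum magnitudes (p = h/λ = E/c):
λ₀ = hc/E₀ = 3.2748 pm → p₀ = h/λ₀ = 2.0233e-22 kg·m/s
Δλ = λ_C(1 − cos 50°) = 0.8667 pm
λ' = 4.1415 pm → p' = h/λ' = 1.5999e-22 kg·m/s

The scattered photon makes angle θ = 50° with the incident direction, so by the law of cosines:
|p⃗_e|² = p₀² + p'² − 2p₀p'cos θ
|p⃗_e|² = (2.0233e-22)² + (1.5999e-22)² − 2·2.0233e-22·1.5999e-22·cos(50°)
|p⃗_e| = 1.5786e-22 kg·m/s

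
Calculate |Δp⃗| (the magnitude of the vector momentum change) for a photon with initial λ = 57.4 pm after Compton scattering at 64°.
1.2095e-23 kg·m/s

Photon momentum magnitude is p = h/λ.

Initial momentum:
p₀ = h/λ = 6.6261e-34/5.7400e-11 = 1.1544e-23 kg·m/s

After scattering:
λ' = λ + Δλ = 57.4 + 1.3627 = 58.7627 pm
p' = h/λ' = 6.6261e-34/5.8763e-11 = 1.1276e-23 kg·m/s

Momentum is a vector; the scattered photon's direction makes angle θ = 64° with the incident direction. The magnitude of the vector change Δp⃗ = p⃗₀ − p⃗' is found from the law of cosines:
|Δp⃗|² = p₀² + p'² − 2p₀p'cos θ
|Δp⃗|² = (1.1544e-23)² + (1.1276e-23)² − 2·1.1544e-23·1.1276e-23·cos(64°)
|Δp⃗| = 1.2095e-23 kg·m/s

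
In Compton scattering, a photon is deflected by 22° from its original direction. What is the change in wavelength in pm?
0.1767 pm

Using the Compton scattering formula:
Δλ = λ_C(1 - cos θ)

where λ_C = h/(m_e·c) ≈ 2.4263 pm is the Compton wavelength of an electron.

For θ = 22°:
cos(22°) = 0.9272
1 - cos(22°) = 0.0728

Δλ = 2.4263 × 0.0728
Δλ = 0.1767 pm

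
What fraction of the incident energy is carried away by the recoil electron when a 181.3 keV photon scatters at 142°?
0.3881 (or 38.81%)

Calculate initial and final photon energies:

Initial: E₀ = 181.3 keV → λ₀ = 6.8386 pm
Compton shift: Δλ = 4.3383 pm
Final wavelength: λ' = 11.1769 pm
Final energy: E' = 110.9291 keV

Fractional energy loss:
(E₀ - E')/E₀ = (181.3000 - 110.9291)/181.3000
= 70.3709/181.3000
= 0.3881
= 38.81%

(Intermediate values are shown rounded; full precision is carried through to the final answer.)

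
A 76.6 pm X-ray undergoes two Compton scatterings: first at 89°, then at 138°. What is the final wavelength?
83.2134 pm

Apply Compton shift twice:

First scattering at θ₁ = 89°:
Δλ₁ = λ_C(1 - cos(89°))
Δλ₁ = 2.4263 × 0.9825
Δλ₁ = 2.3840 pm

After first scattering:
λ₁ = 76.6 + 2.3840 = 78.9840 pm

Second scattering at θ₂ = 138°:
Δλ₂ = λ_C(1 - cos(138°))
Δλ₂ = 2.4263 × 1.7431
Δλ₂ = 4.2294 pm

Final wavelength:
λ₂ = 78.9840 + 4.2294 = 83.2134 pm

Total shift: Δλ_total = 2.3840 + 4.2294 = 6.6134 pm

(Intermediate values are shown rounded; full precision is carried through to the final answer.)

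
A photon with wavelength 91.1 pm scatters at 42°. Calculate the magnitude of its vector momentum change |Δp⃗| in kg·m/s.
5.1956e-24 kg·m/s

Photon momentum magnitude is p = h/λ.

Initial momentum:
p₀ = h/λ = 6.6261e-34/9.1100e-11 = 7.2734e-24 kg·m/s

After scattering:
λ' = λ + Δλ = 91.1 + 0.6232 = 91.7232 pm
p' = h/λ' = 6.6261e-34/9.1723e-11 = 7.2240e-24 kg·m/s

Momentum is a vector; the scattered photon's direction makes angle θ = 42° with the incident direction. The magnitude of the vector change Δp⃗ = p⃗₀ − p⃗' is found from the law of cosines:
|Δp⃗|² = p₀² + p'² − 2p₀p'cos θ
|Δp⃗|² = (7.2734e-24)² + (7.2240e-24)² − 2·7.2734e-24·7.2240e-24·cos(42°)
|Δp⃗| = 5.1956e-24 kg·m/s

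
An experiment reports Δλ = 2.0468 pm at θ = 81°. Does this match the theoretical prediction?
Yes, consistent

Calculate the expected shift for θ = 81°:

Δλ_expected = λ_C(1 - cos(81°))
Δλ_expected = 2.4263 × (1 - cos(81°))
Δλ_expected = 2.4263 × 0.8436
Δλ_expected = 2.0468 pm

Given shift: 2.0468 pm
Expected shift: 2.0468 pm
Difference: 0.0000 pm

The values match. This is consistent with Compton scattering at the stated angle.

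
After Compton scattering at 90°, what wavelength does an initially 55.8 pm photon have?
58.2263 pm

Using the Compton formula: λ' = λ + λ_C(1 − cos θ)

For θ = 90°, cos θ = 0 (exact) = 0.0000, so:
1 − cos 90° = 1 − (0) = 1.0000

Δλ = λ_C × 1.0000 = 2.4263 × 1.0000 = 2.4263 pm

λ' = 55.8 + 2.4263 = 58.2263 pm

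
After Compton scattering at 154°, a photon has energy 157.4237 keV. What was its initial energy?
379.2999 keV

Convert final energy to wavelength (hc ≈ 1239.842 keV·pm):
λ' = hc/E' = 1239.842 / 157.4237 = 7.8758 pm

Calculate the Compton shift:
Δλ = λ_C(1 - cos(154°))
Δλ = 2.4263 × (1 - cos(154°))
Δλ = 4.6071 pm

Initial wavelength:
λ = λ' - Δλ = 7.8758 - 4.6071 = 3.2688 pm

Initial energy:
E = hc/λ = 1239.842 / 3.2688 = 379.2999 keV

(Intermediate values are shown rounded; full precision is carried through to the final answer.)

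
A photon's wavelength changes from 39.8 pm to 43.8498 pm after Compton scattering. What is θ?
132.00°

First find the wavelength shift:
Δλ = λ' - λ = 43.8498 - 39.8 = 4.0498 pm

Using Δλ = λ_C(1 - cos θ), with λ_C = h/(m_e·c) ≈ 2.42631024 pm:
cos θ = 1 - Δλ/λ_C
cos θ = 1 - 4.0498/2.42631024
cos θ = -0.669119

θ = arccos(-0.669119)
θ = 132.00°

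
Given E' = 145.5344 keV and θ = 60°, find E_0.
169.7000 keV

Convert final energy to wavelength (hc ≈ 1239.842 keV·pm):
λ' = hc/E' = 1239.842 / 145.5344 = 8.5192 pm

Calculate the Compton shift:
Δλ = λ_C(1 - cos(60°))
Δλ = 2.4263 × (1 - cos(60°))
Δλ = 1.2132 pm

Initial wavelength:
λ = λ' - Δλ = 8.5192 - 1.2132 = 7.3061 pm

Initial energy:
E = hc/λ = 1239.842 / 7.3061 = 169.7000 keV

(Intermediate values are shown rounded; full precision is carried through to the final answer.)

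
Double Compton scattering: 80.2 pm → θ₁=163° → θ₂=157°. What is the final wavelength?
89.6063 pm

Apply Compton shift twice:

First scattering at θ₁ = 163°:
Δλ₁ = λ_C(1 - cos(163°))
Δλ₁ = 2.4263 × 1.9563
Δλ₁ = 4.7466 pm

After first scattering:
λ₁ = 80.2 + 4.7466 = 84.9466 pm

Second scattering at θ₂ = 157°:
Δλ₂ = λ_C(1 - cos(157°))
Δλ₂ = 2.4263 × 1.9205
Δλ₂ = 4.6597 pm

Final wavelength:
λ₂ = 84.9466 + 4.6597 = 89.6063 pm

Total shift: Δλ_total = 4.7466 + 4.6597 = 9.4063 pm

(Intermediate values are shown rounded; full precision is carried through to the final answer.)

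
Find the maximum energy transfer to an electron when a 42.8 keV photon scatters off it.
6.1409 keV

Maximum energy transfer occurs at θ = 180° (backscattering).

Initial photon: E₀ = 42.8 keV → λ₀ = 28.9683 pm

Maximum Compton shift (at 180°):
Δλ_max = 2λ_C = 2 × 2.4263 = 4.8526 pm

Final wavelength:
λ' = 28.9683 + 4.8526 = 33.8209 pm

Minimum photon energy (maximum energy to electron):
E'_min = hc/λ' = 36.6591 keV

Maximum electron kinetic energy:
K_max = E₀ - E'_min = 42.8000 - 36.6591 = 6.1409 keV

(Intermediate values are shown rounded; full precision is carried through to the final answer.)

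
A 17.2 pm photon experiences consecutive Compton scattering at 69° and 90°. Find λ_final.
21.1831 pm

Apply Compton shift twice:

First scattering at θ₁ = 69°:
Δλ₁ = λ_C(1 - cos(69°))
Δλ₁ = 2.4263 × 0.6416
Δλ₁ = 1.5568 pm

After first scattering:
λ₁ = 17.2 + 1.5568 = 18.7568 pm

Second scattering at θ₂ = 90°:
Δλ₂ = λ_C(1 - cos(90°))
Δλ₂ = 2.4263 × 1.0000
Δλ₂ = 2.4263 pm

Final wavelength:
λ₂ = 18.7568 + 2.4263 = 21.1831 pm

Total shift: Δλ_total = 1.5568 + 2.4263 = 3.9831 pm

(Intermediate values are shown rounded; full precision is carried through to the final answer.)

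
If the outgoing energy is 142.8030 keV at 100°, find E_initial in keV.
212.5000 keV

Convert final energy to wavelength (hc ≈ 1239.842 keV·pm):
λ' = hc/E' = 1239.842 / 142.8030 = 8.6822 pm

Calculate the Compton shift:
Δλ = λ_C(1 - cos(100°))
Δλ = 2.4263 × (1 - cos(100°))
Δλ = 2.8476 pm

Initial wavelength:
λ = λ' - Δλ = 8.6822 - 2.8476 = 5.8345 pm

Initial energy:
E = hc/λ = 1239.842 / 5.8345 = 212.5000 keV

(Intermediate values are shown rounded; full precision is carried through to the final answer.)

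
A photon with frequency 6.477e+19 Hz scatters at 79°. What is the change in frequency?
1.929e+19 Hz (decrease)

Convert frequency to wavelength (c = 299792458 m/s):
λ₀ = c/f₀ = 299792458/6.477e+19 = 4.6285697e-12 m = 4.6286 pm

Calculate Compton shift:
Δλ = λ_C(1 - cos(79°)) = 1.9633 pm

Final wavelength:
λ' = λ₀ + Δλ = 4.6286 + 1.9633 = 6.5919 pm

Final frequency:
f' = c/λ' = 299792458/6.5919181e-12 = 4.5478790e+19 Hz

Frequency shift (decrease):
Δf = f₀ - f' = 6.477e+19 - 4.5478790e+19 = 1.929e+19 Hz

(Intermediate values are shown rounded; full precision is carried through to the final answer.)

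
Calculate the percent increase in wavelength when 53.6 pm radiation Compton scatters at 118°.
6.6519%

Calculate the Compton shift:
Δλ = λ_C(1 - cos(118°))
Δλ = 2.4263 × (1 - cos(118°))
Δλ = 2.4263 × 1.4695
Δλ = 3.5654 pm

Percentage change:
(Δλ/λ₀) × 100 = (3.5654/53.6) × 100
= 6.6519%

(Intermediate values are shown rounded; full precision is carried through to the final answer.)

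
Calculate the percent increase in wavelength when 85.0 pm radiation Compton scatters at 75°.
2.1157%

Calculate the Compton shift:
Δλ = λ_C(1 - cos(75°))
Δλ = 2.4263 × (1 - cos(75°))
Δλ = 2.4263 × 0.7412
Δλ = 1.7983 pm

Percentage change:
(Δλ/λ₀) × 100 = (1.7983/85.0) × 100
= 2.1157%

(Intermediate values are shown rounded; full precision is carried through to the final answer.)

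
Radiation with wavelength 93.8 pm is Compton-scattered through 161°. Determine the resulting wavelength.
98.5204 pm

Using the Compton scattering formula:
λ' = λ + Δλ = λ + λ_C(1 - cos θ)

Given:
- Initial wavelength λ = 93.8 pm
- Scattering angle θ = 161°
- Compton wavelength λ_C ≈ 2.4263 pm

Calculate the shift:
Δλ = 2.4263 × (1 - cos(161°))
Δλ = 2.4263 × 1.9455
Δλ = 4.7204 pm

Final wavelength:
λ' = 93.8 + 4.7204 = 98.5204 pm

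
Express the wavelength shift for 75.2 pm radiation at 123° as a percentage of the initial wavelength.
4.9837%

Calculate the Compton shift:
Δλ = λ_C(1 - cos(123°))
Δλ = 2.4263 × (1 - cos(123°))
Δλ = 2.4263 × 1.5446
Δλ = 3.7478 pm

Percentage change:
(Δλ/λ₀) × 100 = (3.7478/75.2) × 100
= 4.9837%

(Intermediate values are shown rounded; full precision is carried through to the final answer.)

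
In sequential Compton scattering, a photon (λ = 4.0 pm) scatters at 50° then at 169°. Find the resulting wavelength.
9.6748 pm

Apply Compton shift twice:

First scattering at θ₁ = 50°:
Δλ₁ = λ_C(1 - cos(50°))
Δλ₁ = 2.4263 × 0.3572
Δλ₁ = 0.8667 pm

After first scattering:
λ₁ = 4.0 + 0.8667 = 4.8667 pm

Second scattering at θ₂ = 169°:
Δλ₂ = λ_C(1 - cos(169°))
Δλ₂ = 2.4263 × 1.9816
Δλ₂ = 4.8080 pm

Final wavelength:
λ₂ = 4.8667 + 4.8080 = 9.6748 pm

Total shift: Δλ_total = 0.8667 + 4.8080 = 5.6748 pm

(Intermediate values are shown rounded; full precision is carried through to the final answer.)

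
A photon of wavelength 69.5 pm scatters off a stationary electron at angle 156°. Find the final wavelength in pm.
74.1429 pm

Using the Compton scattering formula:
λ' = λ + Δλ = λ + λ_C(1 - cos θ)

Given:
- Initial wavelength λ = 69.5 pm
- Scattering angle θ = 156°
- Compton wavelength λ_C ≈ 2.4263 pm

Calculate the shift:
Δλ = 2.4263 × (1 - cos(156°))
Δλ = 2.4263 × 1.9135
Δλ = 4.6429 pm

Final wavelength:
λ' = 69.5 + 4.6429 = 74.1429 pm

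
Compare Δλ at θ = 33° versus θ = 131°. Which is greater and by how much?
131° produces the larger shift by a factor of 10.265

Calculate both shifts using Δλ = λ_C(1 - cos θ):

For θ₁ = 33°:
Δλ₁ = 2.4263 × (1 - cos(33°))
Δλ₁ = 2.4263 × 0.1613
Δλ₁ = 0.3914 pm

For θ₂ = 131°:
Δλ₂ = 2.4263 × (1 - cos(131°))
Δλ₂ = 2.4263 × 1.6561
Δλ₂ = 4.0181 pm

The 131° angle produces the larger shift.
Ratio: 4.0181/0.3914 = 10.265

(Intermediate values are shown rounded; full precision is carried through to the final answer.)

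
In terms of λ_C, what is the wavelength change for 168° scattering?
1.9781 λ_C

The Compton shift formula is:
Δλ = λ_C(1 - cos θ)

Dividing both sides by λ_C:
Δλ/λ_C = 1 - cos θ

For θ = 168°:
Δλ/λ_C = 1 - cos(168°)
Δλ/λ_C = 1 - -0.9781
Δλ/λ_C = 1.9781

This means the shift is 1.9781 × λ_C = 4.7996 pm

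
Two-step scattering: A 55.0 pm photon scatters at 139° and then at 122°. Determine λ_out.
62.9695 pm

Apply Compton shift twice:

First scattering at θ₁ = 139°:
Δλ₁ = λ_C(1 - cos(139°))
Δλ₁ = 2.4263 × 1.7547
Δλ₁ = 4.2575 pm

After first scattering:
λ₁ = 55.0 + 4.2575 = 59.2575 pm

Second scattering at θ₂ = 122°:
Δλ₂ = λ_C(1 - cos(122°))
Δλ₂ = 2.4263 × 1.5299
Δλ₂ = 3.7121 pm

Final wavelength:
λ₂ = 59.2575 + 3.7121 = 62.9695 pm

Total shift: Δλ_total = 4.2575 + 3.7121 = 7.9695 pm

(Intermediate values are shown rounded; full precision is carried through to the final answer.)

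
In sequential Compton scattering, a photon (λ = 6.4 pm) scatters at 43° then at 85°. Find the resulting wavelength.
9.2667 pm

Apply Compton shift twice:

First scattering at θ₁ = 43°:
Δλ₁ = λ_C(1 - cos(43°))
Δλ₁ = 2.4263 × 0.2686
Δλ₁ = 0.6518 pm

After first scattering:
λ₁ = 6.4 + 0.6518 = 7.0518 pm

Second scattering at θ₂ = 85°:
Δλ₂ = λ_C(1 - cos(85°))
Δλ₂ = 2.4263 × 0.9128
Δλ₂ = 2.2148 pm

Final wavelength:
λ₂ = 7.0518 + 2.2148 = 9.2667 pm

Total shift: Δλ_total = 0.6518 + 2.2148 = 2.8667 pm

(Intermediate values are shown rounded; full precision is carried through to the final answer.)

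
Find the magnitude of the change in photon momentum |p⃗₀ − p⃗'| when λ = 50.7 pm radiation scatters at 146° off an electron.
2.3992e-23 kg·m/s

Photon momentum magnitude is p = h/λ.

Initial momentum:
p₀ = h/λ = 6.6261e-34/5.0700e-11 = 1.3069e-23 kg·m/s

After scattering:
λ' = λ + Δλ = 50.7 + 4.4378 = 55.1378 pm
p' = h/λ' = 6.6261e-34/5.5138e-11 = 1.2017e-23 kg·m/s

Momentum is a vector; the scattered photon's direction makes angle θ = 146° with the incident direction. The magnitude of the vector change Δp⃗ = p⃗₀ − p⃗' is found from the law of cosines:
|Δp⃗|² = p₀² + p'² − 2p₀p'cos θ
|Δp⃗|² = (1.3069e-23)² + (1.2017e-23)² − 2·1.3069e-23·1.2017e-23·cos(146°)
|Δp⃗| = 2.3992e-23 kg·m/s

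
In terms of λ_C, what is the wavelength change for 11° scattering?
0.0184 λ_C

The Compton shift formula is:
Δλ = λ_C(1 - cos θ)

Dividing both sides by λ_C:
Δλ/λ_C = 1 - cos θ

For θ = 11°:
Δλ/λ_C = 1 - cos(11°)
Δλ/λ_C = 1 - 0.9816
Δλ/λ_C = 0.0184

This means the shift is 0.0184 × λ_C = 0.0446 pm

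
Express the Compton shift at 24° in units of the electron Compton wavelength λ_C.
0.0865 λ_C

The Compton shift formula is:
Δλ = λ_C(1 - cos θ)

Dividing both sides by λ_C:
Δλ/λ_C = 1 - cos θ

For θ = 24°:
Δλ/λ_C = 1 - cos(24°)
Δλ/λ_C = 1 - 0.9135
Δλ/λ_C = 0.0865

This means the shift is 0.0865 × λ_C = 0.2098 pm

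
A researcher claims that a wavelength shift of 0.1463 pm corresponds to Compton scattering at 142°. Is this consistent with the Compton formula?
No, inconsistent

Calculate the expected shift for θ = 142°:

Δλ_expected = λ_C(1 - cos(142°))
Δλ_expected = 2.4263 × (1 - cos(142°))
Δλ_expected = 2.4263 × 1.7880
Δλ_expected = 4.3383 pm

Given shift: 0.1463 pm
Expected shift: 4.3383 pm
Difference: 4.1919 pm

The values do not match. The given shift corresponds to θ ≈ 20.0°, not 142°.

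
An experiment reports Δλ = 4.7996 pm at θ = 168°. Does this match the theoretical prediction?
Yes, consistent

Calculate the expected shift for θ = 168°:

Δλ_expected = λ_C(1 - cos(168°))
Δλ_expected = 2.4263 × (1 - cos(168°))
Δλ_expected = 2.4263 × 1.9781
Δλ_expected = 4.7996 pm

Given shift: 4.7996 pm
Expected shift: 4.7996 pm
Difference: 0.0000 pm

The values match. This is consistent with Compton scattering at the stated angle.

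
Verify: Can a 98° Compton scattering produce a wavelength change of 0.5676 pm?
No, inconsistent

Calculate the expected shift for θ = 98°:

Δλ_expected = λ_C(1 - cos(98°))
Δλ_expected = 2.4263 × (1 - cos(98°))
Δλ_expected = 2.4263 × 1.1392
Δλ_expected = 2.7640 pm

Given shift: 0.5676 pm
Expected shift: 2.7640 pm
Difference: 2.1963 pm

The values do not match. The given shift corresponds to θ ≈ 40.0°, not 98°.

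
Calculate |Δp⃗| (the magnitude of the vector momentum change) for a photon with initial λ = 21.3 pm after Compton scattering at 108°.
4.7128e-23 kg·m/s

Photon momentum magnitude is p = h/λ.

Initial momentum:
p₀ = h/λ = 6.6261e-34/2.1300e-11 = 3.1108e-23 kg·m/s

After scattering:
λ' = λ + Δλ = 21.3 + 3.1761 = 24.4761 pm
p' = h/λ' = 6.6261e-34/2.4476e-11 = 2.7072e-23 kg·m/s

Momentum is a vector; the scattered photon's direction makes angle θ = 108° with the incident direction. The magnitude of the vector change Δp⃗ = p⃗₀ − p⃗' is found from the law of cosines:
|Δp⃗|² = p₀² + p'² − 2p₀p'cos θ
|Δp⃗|² = (3.1108e-23)² + (2.7072e-23)² − 2·3.1108e-23·2.7072e-23·cos(108°)
|Δp⃗| = 4.7128e-23 kg·m/s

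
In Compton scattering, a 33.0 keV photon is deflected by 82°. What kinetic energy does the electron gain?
1.7379 keV

By energy conservation: K_e = E_initial - E_final

First find the scattered photon energy:
Initial wavelength: λ = hc/E = 37.5710 pm
Compton shift: Δλ = λ_C(1 - cos(82°)) = 2.0886 pm
Final wavelength: λ' = 37.5710 + 2.0886 = 39.6596 pm
Final photon energy: E' = hc/λ' = 31.2621 keV

Electron kinetic energy:
K_e = E - E' = 33.0000 - 31.2621 = 1.7379 keV

(Intermediate values are shown rounded; full precision is carried through to the final answer.)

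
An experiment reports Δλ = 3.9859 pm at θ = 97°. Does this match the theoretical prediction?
No, inconsistent

Calculate the expected shift for θ = 97°:

Δλ_expected = λ_C(1 - cos(97°))
Δλ_expected = 2.4263 × (1 - cos(97°))
Δλ_expected = 2.4263 × 1.1219
Δλ_expected = 2.7220 pm

Given shift: 3.9859 pm
Expected shift: 2.7220 pm
Difference: 1.2639 pm

The values do not match. The given shift corresponds to θ ≈ 130.0°, not 97°.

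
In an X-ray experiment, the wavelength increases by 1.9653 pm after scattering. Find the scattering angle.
79.05°

From the Compton formula Δλ = λ_C(1 - cos θ), we can solve for θ:

cos θ = 1 - Δλ/λ_C

Given:
- Δλ = 1.9653 pm
- λ_C = h/(m_e·c) ≈ 2.42631024 pm

cos θ = 1 - 1.9653/2.42631024
cos θ = 1 - 0.809995
cos θ = 0.190005

θ = arccos(0.190005)
θ = 79.05°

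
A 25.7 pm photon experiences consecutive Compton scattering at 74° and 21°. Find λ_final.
27.6187 pm

Apply Compton shift twice:

First scattering at θ₁ = 74°:
Δλ₁ = λ_C(1 - cos(74°))
Δλ₁ = 2.4263 × 0.7244
Δλ₁ = 1.7575 pm

After first scattering:
λ₁ = 25.7 + 1.7575 = 27.4575 pm

Second scattering at θ₂ = 21°:
Δλ₂ = λ_C(1 - cos(21°))
Δλ₂ = 2.4263 × 0.0664
Δλ₂ = 0.1612 pm

Final wavelength:
λ₂ = 27.4575 + 0.1612 = 27.6187 pm

Total shift: Δλ_total = 1.7575 + 0.1612 = 1.9187 pm

(Intermediate values are shown rounded; full precision is carried through to the final answer.)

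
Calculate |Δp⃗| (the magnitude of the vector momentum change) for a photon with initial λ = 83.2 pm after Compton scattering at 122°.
1.3634e-23 kg·m/s

Photon momentum magnitude is p = h/λ.

Initial momentum:
p₀ = h/λ = 6.6261e-34/8.3200e-11 = 7.9640e-24 kg·m/s

After scattering:
λ' = λ + Δλ = 83.2 + 3.7121 = 86.9121 pm
p' = h/λ' = 6.6261e-34/8.6912e-11 = 7.6239e-24 kg·m/s

Momentum is a vector; the scattered photon's direction makes angle θ = 122° with the incident direction. The magnitude of the vector change Δp⃗ = p⃗₀ − p⃗' is found from the law of cosines:
|Δp⃗|² = p₀² + p'² − 2p₀p'cos θ
|Δp⃗|² = (7.9640e-24)² + (7.6239e-24)² − 2·7.9640e-24·7.6239e-24·cos(122°)
|Δp⃗| = 1.3634e-23 kg·m/s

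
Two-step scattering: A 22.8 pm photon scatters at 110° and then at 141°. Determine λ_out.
30.3681 pm

Apply Compton shift twice:

First scattering at θ₁ = 110°:
Δλ₁ = λ_C(1 - cos(110°))
Δλ₁ = 2.4263 × 1.3420
Δλ₁ = 3.2562 pm

After first scattering:
λ₁ = 22.8 + 3.2562 = 26.0562 pm

Second scattering at θ₂ = 141°:
Δλ₂ = λ_C(1 - cos(141°))
Δλ₂ = 2.4263 × 1.7771
Δλ₂ = 4.3119 pm

Final wavelength:
λ₂ = 26.0562 + 4.3119 = 30.3681 pm

Total shift: Δλ_total = 3.2562 + 4.3119 = 7.5681 pm

(Intermediate values are shown rounded; full precision is carried through to the final answer.)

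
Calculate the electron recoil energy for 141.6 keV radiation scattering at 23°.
3.0520 keV

By energy conservation: K_e = E_initial - E_final

First find the scattered photon energy:
Initial wavelength: λ = hc/E = 8.7559 pm
Compton shift: Δλ = λ_C(1 - cos(23°)) = 0.1929 pm
Final wavelength: λ' = 8.7559 + 0.1929 = 8.9488 pm
Final photon energy: E' = hc/λ' = 138.5480 keV

Electron kinetic energy:
K_e = E - E' = 141.6000 - 138.5480 = 3.0520 keV

(Intermediate values are shown rounded; full precision is carried through to the final answer.)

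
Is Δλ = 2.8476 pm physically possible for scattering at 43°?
No, inconsistent

Calculate the expected shift for θ = 43°:

Δλ_expected = λ_C(1 - cos(43°))
Δλ_expected = 2.4263 × (1 - cos(43°))
Δλ_expected = 2.4263 × 0.2686
Δλ_expected = 0.6518 pm

Given shift: 2.8476 pm
Expected shift: 0.6518 pm
Difference: 2.1958 pm

The values do not match. The given shift corresponds to θ ≈ 100.0°, not 43°.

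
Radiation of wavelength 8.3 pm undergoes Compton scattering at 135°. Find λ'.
12.4420 pm

Using the Compton formula: λ' = λ + λ_C(1 − cos θ)

For θ = 135°, cos θ = -√2/2 (exact) ≈ -0.7071, so:
1 − cos 135° = 1 − (-√2/2) ≈ 1.7071

Δλ = λ_C × 1.7071 = 2.4263 × 1.7071 = 4.1420 pm

λ' = 8.3 + 4.1420 = 12.4420 pm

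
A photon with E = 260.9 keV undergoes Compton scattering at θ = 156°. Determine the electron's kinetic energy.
128.9321 keV

By energy conservation: K_e = E_initial - E_final

First find the scattered photon energy:
Initial wavelength: λ = hc/E = 4.7522 pm
Compton shift: Δλ = λ_C(1 - cos(156°)) = 4.6429 pm
Final wavelength: λ' = 4.7522 + 4.6429 = 9.3950 pm
Final photon energy: E' = hc/λ' = 131.9679 keV

Electron kinetic energy:
K_e = E - E' = 260.9000 - 131.9679 = 128.9321 keV

(Intermediate values are shown rounded; full precision is carried through to the final answer.)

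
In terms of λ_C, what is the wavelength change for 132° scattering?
1.6691 λ_C

The Compton shift formula is:
Δλ = λ_C(1 - cos θ)

Dividing both sides by λ_C:
Δλ/λ_C = 1 - cos θ

For θ = 132°:
Δλ/λ_C = 1 - cos(132°)
Δλ/λ_C = 1 - -0.6691
Δλ/λ_C = 1.6691

This means the shift is 1.6691 × λ_C = 4.0498 pm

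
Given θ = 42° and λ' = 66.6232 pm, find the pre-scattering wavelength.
66.0000 pm

From λ' = λ + Δλ, we have λ = λ' - Δλ

First calculate the Compton shift:
Δλ = λ_C(1 - cos θ)
Δλ = 2.4263 × (1 - cos(42°))
Δλ = 2.4263 × 0.2569
Δλ = 0.6232 pm

Initial wavelength:
λ = λ' - Δλ
λ = 66.6232 - 0.6232
λ = 66.0000 pm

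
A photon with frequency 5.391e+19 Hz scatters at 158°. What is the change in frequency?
2.462e+19 Hz (decrease)

Convert frequency to wavelength (c = 299792458 m/s):
λ₀ = c/f₀ = 299792458/5.391e+19 = 5.5609805e-12 m = 5.5610 pm

Calculate Compton shift:
Δλ = λ_C(1 - cos(158°)) = 4.6759 pm

Final wavelength:
λ' = λ₀ + Δλ = 5.5610 + 4.6759 = 10.2369 pm

Final frequency:
f' = c/λ' = 299792458/1.0236926e-11 = 2.9285397e+19 Hz

Frequency shift (decrease):
Δf = f₀ - f' = 5.391e+19 - 2.9285397e+19 = 2.462e+19 Hz

(Intermediate values are shown rounded; full precision is carried through to the final answer.)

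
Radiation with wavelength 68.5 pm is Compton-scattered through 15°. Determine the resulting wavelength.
68.5827 pm

Using the Compton scattering formula:
λ' = λ + Δλ = λ + λ_C(1 - cos θ)

Given:
- Initial wavelength λ = 68.5 pm
- Scattering angle θ = 15°
- Compton wavelength λ_C ≈ 2.4263 pm

Calculate the shift:
Δλ = 2.4263 × (1 - cos(15°))
Δλ = 2.4263 × 0.0341
Δλ = 0.0827 pm

Final wavelength:
λ' = 68.5 + 0.0827 = 68.5827 pm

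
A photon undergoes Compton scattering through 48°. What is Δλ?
0.8028 pm

Using the Compton scattering formula:
Δλ = λ_C(1 - cos θ)

where λ_C = h/(m_e·c) ≈ 2.4263 pm is the Compton wavelength of an electron.

For θ = 48°:
cos(48°) = 0.6691
1 - cos(48°) = 0.3309

Δλ = 2.4263 × 0.3309
Δλ = 0.8028 pm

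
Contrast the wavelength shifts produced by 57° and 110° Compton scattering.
110° produces the larger shift by a factor of 2.947

Calculate both shifts using Δλ = λ_C(1 - cos θ):

For θ₁ = 57°:
Δλ₁ = 2.4263 × (1 - cos(57°))
Δλ₁ = 2.4263 × 0.4554
Δλ₁ = 1.1048 pm

For θ₂ = 110°:
Δλ₂ = 2.4263 × (1 - cos(110°))
Δλ₂ = 2.4263 × 1.3420
Δλ₂ = 3.2562 pm

The 110° angle produces the larger shift.
Ratio: 3.2562/1.1048 = 2.947

(Intermediate values are shown rounded; full precision is carried through to the final answer.)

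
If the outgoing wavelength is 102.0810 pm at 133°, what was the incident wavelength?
98.0000 pm

From λ' = λ + Δλ, we have λ = λ' - Δλ

First calculate the Compton shift:
Δλ = λ_C(1 - cos θ)
Δλ = 2.4263 × (1 - cos(133°))
Δλ = 2.4263 × 1.6820
Δλ = 4.0810 pm

Initial wavelength:
λ = λ' - Δλ
λ = 102.0810 - 4.0810
λ = 98.0000 pm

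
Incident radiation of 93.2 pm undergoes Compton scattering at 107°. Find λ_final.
96.3357 pm

Using the Compton scattering formula:
λ' = λ + Δλ = λ + λ_C(1 - cos θ)

Given:
- Initial wavelength λ = 93.2 pm
- Scattering angle θ = 107°
- Compton wavelength λ_C ≈ 2.4263 pm

Calculate the shift:
Δλ = 2.4263 × (1 - cos(107°))
Δλ = 2.4263 × 1.2924
Δλ = 3.1357 pm

Final wavelength:
λ' = 93.2 + 3.1357 = 96.3357 pm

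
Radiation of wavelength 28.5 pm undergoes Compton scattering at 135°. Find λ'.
32.6420 pm

Using the Compton formula: λ' = λ + λ_C(1 − cos θ)

For θ = 135°, cos θ = -√2/2 (exact) ≈ -0.7071, so:
1 − cos 135° = 1 − (-√2/2) ≈ 1.7071

Δλ = λ_C × 1.7071 = 2.4263 × 1.7071 = 4.1420 pm

λ' = 28.5 + 4.1420 = 32.6420 pm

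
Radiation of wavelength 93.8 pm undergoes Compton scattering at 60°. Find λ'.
95.0132 pm

Using the Compton formula: λ' = λ + λ_C(1 − cos θ)

For θ = 60°, cos θ = 1/2 (exact) = 0.5000, so:
1 − cos 60° = 1 − (1/2) = 0.5000

Δλ = λ_C × 0.5000 = 2.4263 × 0.5000 = 1.2132 pm

λ' = 93.8 + 1.2132 = 95.0132 pm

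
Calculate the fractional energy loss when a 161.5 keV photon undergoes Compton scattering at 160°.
0.3801 (or 38.01%)

Calculate initial and final photon energies:

Initial: E₀ = 161.5 keV → λ₀ = 7.6770 pm
Compton shift: Δλ = 4.7063 pm
Final wavelength: λ' = 12.3833 pm
Final energy: E' = 100.1218 keV

Fractional energy loss:
(E₀ - E')/E₀ = (161.5000 - 100.1218)/161.5000
= 61.3782/161.5000
= 0.3801
= 38.01%

(Intermediate values are shown rounded; full precision is carried through to the final answer.)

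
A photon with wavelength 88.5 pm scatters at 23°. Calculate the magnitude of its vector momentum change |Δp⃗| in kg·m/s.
2.9822e-24 kg·m/s

Photon momentum magnitude is p = h/λ.

Initial momentum:
p₀ = h/λ = 6.6261e-34/8.8500e-11 = 7.4871e-24 kg·m/s

After scattering:
λ' = λ + Δλ = 88.5 + 0.1929 = 88.6929 pm
p' = h/λ' = 6.6261e-34/8.8693e-11 = 7.4708e-24 kg·m/s

Momentum is a vector; the scattered photon's direction makes angle θ = 23° with the incident direction. The magnitude of the vector change Δp⃗ = p⃗₀ − p⃗' is found from the law of cosines:
|Δp⃗|² = p₀² + p'² − 2p₀p'cos θ
|Δp⃗|² = (7.4871e-24)² + (7.4708e-24)² − 2·7.4871e-24·7.4708e-24·cos(23°)
|Δp⃗| = 2.9822e-24 kg·m/s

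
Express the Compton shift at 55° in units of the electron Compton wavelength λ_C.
0.4264 λ_C

The Compton shift formula is:
Δλ = λ_C(1 - cos θ)

Dividing both sides by λ_C:
Δλ/λ_C = 1 - cos θ

For θ = 55°:
Δλ/λ_C = 1 - cos(55°)
Δλ/λ_C = 1 - 0.5736
Δλ/λ_C = 0.4264

This means the shift is 0.4264 × λ_C = 1.0346 pm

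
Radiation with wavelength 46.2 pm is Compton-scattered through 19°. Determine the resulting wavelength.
46.3322 pm

Using the Compton scattering formula:
λ' = λ + Δλ = λ + λ_C(1 - cos θ)

Given:
- Initial wavelength λ = 46.2 pm
- Scattering angle θ = 19°
- Compton wavelength λ_C ≈ 2.4263 pm

Calculate the shift:
Δλ = 2.4263 × (1 - cos(19°))
Δλ = 2.4263 × 0.0545
Δλ = 0.1322 pm

Final wavelength:
λ' = 46.2 + 0.1322 = 46.3322 pm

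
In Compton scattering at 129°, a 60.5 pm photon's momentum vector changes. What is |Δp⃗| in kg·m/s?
1.9166e-23 kg·m/s

Photon momentum magnitude is p = h/λ.

Initial momentum:
p₀ = h/λ = 6.6261e-34/6.0500e-11 = 1.0952e-23 kg·m/s

After scattering:
λ' = λ + Δλ = 60.5 + 3.9532 = 64.4532 pm
p' = h/λ' = 6.6261e-34/6.4453e-11 = 1.0280e-23 kg·m/s

Momentum is a vector; the scattered photon's direction makes angle θ = 129° with the incident direction. The magnitude of the vector change Δp⃗ = p⃗₀ − p⃗' is found from the law of cosines:
|Δp⃗|² = p₀² + p'² − 2p₀p'cos θ
|Δp⃗|² = (1.0952e-23)² + (1.0280e-23)² − 2·1.0952e-23·1.0280e-23·cos(129°)
|Δp⃗| = 1.9166e-23 kg·m/s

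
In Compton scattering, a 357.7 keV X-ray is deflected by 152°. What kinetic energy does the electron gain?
203.3903 keV

By energy conservation: K_e = E_initial - E_final

First find the scattered photon energy:
Initial wavelength: λ = hc/E = 3.4662 pm
Compton shift: Δλ = λ_C(1 - cos(152°)) = 4.5686 pm
Final wavelength: λ' = 3.4662 + 4.5686 = 8.0348 pm
Final photon energy: E' = hc/λ' = 154.3097 keV

Electron kinetic energy:
K_e = E - E' = 357.7000 - 154.3097 = 203.3903 keV

(Intermediate values are shown rounded; full precision is carried through to the final answer.)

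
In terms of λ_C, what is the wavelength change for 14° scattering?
0.0297 λ_C

The Compton shift formula is:
Δλ = λ_C(1 - cos θ)

Dividing both sides by λ_C:
Δλ/λ_C = 1 - cos θ

For θ = 14°:
Δλ/λ_C = 1 - cos(14°)
Δλ/λ_C = 1 - 0.9703
Δλ/λ_C = 0.0297

This means the shift is 0.0297 × λ_C = 0.0721 pm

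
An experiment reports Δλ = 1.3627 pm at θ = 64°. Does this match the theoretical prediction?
Yes, consistent

Calculate the expected shift for θ = 64°:

Δλ_expected = λ_C(1 - cos(64°))
Δλ_expected = 2.4263 × (1 - cos(64°))
Δλ_expected = 2.4263 × 0.5616
Δλ_expected = 1.3627 pm

Given shift: 1.3627 pm
Expected shift: 1.3627 pm
Difference: 0.0000 pm

The values match. This is consistent with Compton scattering at the stated angle.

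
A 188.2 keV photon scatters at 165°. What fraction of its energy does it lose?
0.4200 (or 42.00%)

Calculate initial and final photon energies:

Initial: E₀ = 188.2 keV → λ₀ = 6.5879 pm
Compton shift: Δλ = 4.7699 pm
Final wavelength: λ' = 11.3578 pm
Final energy: E' = 109.1618 keV

Fractional energy loss:
(E₀ - E')/E₀ = (188.2000 - 109.1618)/188.2000
= 79.0382/188.2000
= 0.4200
= 42.00%

(Intermediate values are shown rounded; full precision is carried through to the final answer.)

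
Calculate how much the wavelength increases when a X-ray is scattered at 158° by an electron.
4.6759 pm

Using the Compton scattering formula:
Δλ = λ_C(1 - cos θ)

where λ_C = h/(m_e·c) ≈ 2.4263 pm is the Compton wavelength of an electron.

For θ = 158°:
cos(158°) = -0.9272
1 - cos(158°) = 1.9272

Δλ = 2.4263 × 1.9272
Δλ = 4.6759 pm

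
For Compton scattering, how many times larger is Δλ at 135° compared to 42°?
135° produces the larger shift by a factor of 6.646

Calculate both shifts using Δλ = λ_C(1 - cos θ):

For θ₁ = 42°:
Δλ₁ = 2.4263 × (1 - cos(42°))
Δλ₁ = 2.4263 × 0.2569
Δλ₁ = 0.6232 pm

For θ₂ = 135°:
Δλ₂ = 2.4263 × (1 - cos(135°))
Δλ₂ = 2.4263 × 1.7071
Δλ₂ = 4.1420 pm

The 135° angle produces the larger shift.
Ratio: 4.1420/0.6232 = 6.646

(Intermediate values are shown rounded; full precision is carried through to the final answer.)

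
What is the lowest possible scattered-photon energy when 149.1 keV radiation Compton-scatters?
94.1548 keV (at θ = 180°)

The scattered photon has minimum energy when its wavelength is maximum, i.e., when the Compton shift Δλ = λ_C(1 − cos θ) is maximum. This occurs at θ = 180° (backscattering), giving Δλ_max = 2λ_C = 4.8526 pm.

Initial wavelength: λ₀ = hc/E₀ = 8.3155 pm
Maximum final wavelength: λ'_max = λ₀ + 2λ_C = 8.3155 + 4.8526 = 13.1681 pm
Minimum final energy: E'_min = hc/λ'_max = 94.1548 keV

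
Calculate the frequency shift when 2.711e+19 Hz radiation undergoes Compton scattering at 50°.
1.970e+18 Hz (decrease)

Convert frequency to wavelength (c = 299792458 m/s):
λ₀ = c/f₀ = 299792458/2.711e+19 = 1.1058372e-11 m = 11.0584 pm

Calculate Compton shift:
Δλ = λ_C(1 - cos(50°)) = 0.8667 pm

Final wavelength:
λ' = λ₀ + Δλ = 11.0584 + 0.8667 = 11.9251 pm

Final frequency:
f' = c/λ' = 299792458/1.1925080e-11 = 2.5139660e+19 Hz

Frequency shift (decrease):
Δf = f₀ - f' = 2.711e+19 - 2.5139660e+19 = 1.970e+18 Hz

(Intermediate values are shown rounded; full precision is carried through to the final answer.)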